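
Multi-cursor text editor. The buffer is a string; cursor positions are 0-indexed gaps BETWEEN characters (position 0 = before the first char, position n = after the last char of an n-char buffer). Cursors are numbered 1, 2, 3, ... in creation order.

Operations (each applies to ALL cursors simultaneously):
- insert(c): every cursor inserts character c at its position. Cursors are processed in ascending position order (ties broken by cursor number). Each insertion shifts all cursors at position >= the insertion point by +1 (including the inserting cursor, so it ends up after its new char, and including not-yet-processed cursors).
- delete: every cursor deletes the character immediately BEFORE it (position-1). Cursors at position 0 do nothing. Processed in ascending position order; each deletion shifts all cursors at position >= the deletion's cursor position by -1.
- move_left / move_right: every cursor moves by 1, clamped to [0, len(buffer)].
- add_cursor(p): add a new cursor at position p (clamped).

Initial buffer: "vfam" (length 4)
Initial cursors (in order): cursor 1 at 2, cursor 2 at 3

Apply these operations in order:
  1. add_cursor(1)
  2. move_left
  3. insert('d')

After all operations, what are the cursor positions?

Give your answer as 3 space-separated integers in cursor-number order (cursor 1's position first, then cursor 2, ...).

Answer: 3 5 1

Derivation:
After op 1 (add_cursor(1)): buffer="vfam" (len 4), cursors c3@1 c1@2 c2@3, authorship ....
After op 2 (move_left): buffer="vfam" (len 4), cursors c3@0 c1@1 c2@2, authorship ....
After op 3 (insert('d')): buffer="dvdfdam" (len 7), cursors c3@1 c1@3 c2@5, authorship 3.1.2..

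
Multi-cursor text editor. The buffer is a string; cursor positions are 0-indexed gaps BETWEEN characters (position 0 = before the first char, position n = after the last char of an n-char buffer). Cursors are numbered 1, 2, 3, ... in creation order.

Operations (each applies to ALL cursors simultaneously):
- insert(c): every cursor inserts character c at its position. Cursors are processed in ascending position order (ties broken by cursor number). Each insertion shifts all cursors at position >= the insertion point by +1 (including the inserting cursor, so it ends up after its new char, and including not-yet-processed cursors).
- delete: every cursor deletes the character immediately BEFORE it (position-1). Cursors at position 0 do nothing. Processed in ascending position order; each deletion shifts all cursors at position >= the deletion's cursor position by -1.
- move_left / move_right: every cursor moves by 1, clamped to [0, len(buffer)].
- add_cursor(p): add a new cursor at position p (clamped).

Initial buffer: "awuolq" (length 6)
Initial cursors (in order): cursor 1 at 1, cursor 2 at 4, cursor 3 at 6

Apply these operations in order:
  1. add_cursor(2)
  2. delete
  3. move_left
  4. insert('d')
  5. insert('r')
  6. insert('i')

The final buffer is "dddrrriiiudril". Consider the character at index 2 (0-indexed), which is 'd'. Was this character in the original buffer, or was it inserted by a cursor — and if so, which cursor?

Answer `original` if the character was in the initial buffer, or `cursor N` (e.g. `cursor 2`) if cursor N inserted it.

After op 1 (add_cursor(2)): buffer="awuolq" (len 6), cursors c1@1 c4@2 c2@4 c3@6, authorship ......
After op 2 (delete): buffer="ul" (len 2), cursors c1@0 c4@0 c2@1 c3@2, authorship ..
After op 3 (move_left): buffer="ul" (len 2), cursors c1@0 c2@0 c4@0 c3@1, authorship ..
After op 4 (insert('d')): buffer="dddudl" (len 6), cursors c1@3 c2@3 c4@3 c3@5, authorship 124.3.
After op 5 (insert('r')): buffer="dddrrrudrl" (len 10), cursors c1@6 c2@6 c4@6 c3@9, authorship 124124.33.
After op 6 (insert('i')): buffer="dddrrriiiudril" (len 14), cursors c1@9 c2@9 c4@9 c3@13, authorship 124124124.333.
Authorship (.=original, N=cursor N): 1 2 4 1 2 4 1 2 4 . 3 3 3 .
Index 2: author = 4

Answer: cursor 4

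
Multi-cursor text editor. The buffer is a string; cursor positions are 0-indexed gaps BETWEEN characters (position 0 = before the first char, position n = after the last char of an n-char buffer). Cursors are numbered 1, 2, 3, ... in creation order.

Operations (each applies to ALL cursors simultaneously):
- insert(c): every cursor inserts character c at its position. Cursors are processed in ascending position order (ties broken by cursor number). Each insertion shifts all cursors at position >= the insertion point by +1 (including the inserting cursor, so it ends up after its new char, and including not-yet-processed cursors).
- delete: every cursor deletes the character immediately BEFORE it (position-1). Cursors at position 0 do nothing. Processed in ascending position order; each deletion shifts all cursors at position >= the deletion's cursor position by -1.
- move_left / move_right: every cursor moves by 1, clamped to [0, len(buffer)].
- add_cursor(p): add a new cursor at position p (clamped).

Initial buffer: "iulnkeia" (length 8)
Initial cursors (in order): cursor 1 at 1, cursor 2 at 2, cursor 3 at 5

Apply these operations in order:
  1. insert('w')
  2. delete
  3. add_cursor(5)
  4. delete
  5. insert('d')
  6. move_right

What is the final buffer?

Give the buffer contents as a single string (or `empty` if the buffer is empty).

Answer: ddlddeia

Derivation:
After op 1 (insert('w')): buffer="iwuwlnkweia" (len 11), cursors c1@2 c2@4 c3@8, authorship .1.2...3...
After op 2 (delete): buffer="iulnkeia" (len 8), cursors c1@1 c2@2 c3@5, authorship ........
After op 3 (add_cursor(5)): buffer="iulnkeia" (len 8), cursors c1@1 c2@2 c3@5 c4@5, authorship ........
After op 4 (delete): buffer="leia" (len 4), cursors c1@0 c2@0 c3@1 c4@1, authorship ....
After op 5 (insert('d')): buffer="ddlddeia" (len 8), cursors c1@2 c2@2 c3@5 c4@5, authorship 12.34...
After op 6 (move_right): buffer="ddlddeia" (len 8), cursors c1@3 c2@3 c3@6 c4@6, authorship 12.34...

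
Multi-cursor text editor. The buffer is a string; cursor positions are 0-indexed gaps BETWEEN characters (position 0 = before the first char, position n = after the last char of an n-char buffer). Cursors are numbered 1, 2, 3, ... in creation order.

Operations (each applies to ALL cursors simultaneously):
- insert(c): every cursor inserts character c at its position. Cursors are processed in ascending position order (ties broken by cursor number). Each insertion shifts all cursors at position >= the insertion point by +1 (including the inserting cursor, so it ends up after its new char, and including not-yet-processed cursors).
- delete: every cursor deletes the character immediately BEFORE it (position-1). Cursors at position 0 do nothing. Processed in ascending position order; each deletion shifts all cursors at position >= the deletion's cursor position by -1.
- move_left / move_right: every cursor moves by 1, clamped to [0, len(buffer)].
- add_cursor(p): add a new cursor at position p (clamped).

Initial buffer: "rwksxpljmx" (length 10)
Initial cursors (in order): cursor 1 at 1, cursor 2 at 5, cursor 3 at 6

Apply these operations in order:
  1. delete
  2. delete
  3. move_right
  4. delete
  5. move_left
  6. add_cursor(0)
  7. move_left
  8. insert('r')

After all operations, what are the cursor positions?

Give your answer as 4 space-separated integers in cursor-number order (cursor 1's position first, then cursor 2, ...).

After op 1 (delete): buffer="wksljmx" (len 7), cursors c1@0 c2@3 c3@3, authorship .......
After op 2 (delete): buffer="wljmx" (len 5), cursors c1@0 c2@1 c3@1, authorship .....
After op 3 (move_right): buffer="wljmx" (len 5), cursors c1@1 c2@2 c3@2, authorship .....
After op 4 (delete): buffer="jmx" (len 3), cursors c1@0 c2@0 c3@0, authorship ...
After op 5 (move_left): buffer="jmx" (len 3), cursors c1@0 c2@0 c3@0, authorship ...
After op 6 (add_cursor(0)): buffer="jmx" (len 3), cursors c1@0 c2@0 c3@0 c4@0, authorship ...
After op 7 (move_left): buffer="jmx" (len 3), cursors c1@0 c2@0 c3@0 c4@0, authorship ...
After op 8 (insert('r')): buffer="rrrrjmx" (len 7), cursors c1@4 c2@4 c3@4 c4@4, authorship 1234...

Answer: 4 4 4 4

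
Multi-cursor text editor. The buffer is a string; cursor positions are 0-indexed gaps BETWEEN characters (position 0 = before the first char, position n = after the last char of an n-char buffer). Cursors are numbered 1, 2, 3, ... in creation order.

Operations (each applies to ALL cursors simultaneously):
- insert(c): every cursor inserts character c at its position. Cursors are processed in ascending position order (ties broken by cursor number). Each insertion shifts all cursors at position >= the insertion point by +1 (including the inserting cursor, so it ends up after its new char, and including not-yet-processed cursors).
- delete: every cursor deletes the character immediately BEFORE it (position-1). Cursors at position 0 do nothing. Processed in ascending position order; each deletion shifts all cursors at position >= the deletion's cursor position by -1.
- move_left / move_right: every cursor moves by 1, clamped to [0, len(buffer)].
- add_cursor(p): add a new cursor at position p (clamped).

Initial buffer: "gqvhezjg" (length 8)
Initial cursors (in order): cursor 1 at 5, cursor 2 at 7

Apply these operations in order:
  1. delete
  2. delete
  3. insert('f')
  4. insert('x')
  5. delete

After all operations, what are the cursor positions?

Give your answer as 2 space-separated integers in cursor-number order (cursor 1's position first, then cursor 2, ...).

Answer: 5 5

Derivation:
After op 1 (delete): buffer="gqvhzg" (len 6), cursors c1@4 c2@5, authorship ......
After op 2 (delete): buffer="gqvg" (len 4), cursors c1@3 c2@3, authorship ....
After op 3 (insert('f')): buffer="gqvffg" (len 6), cursors c1@5 c2@5, authorship ...12.
After op 4 (insert('x')): buffer="gqvffxxg" (len 8), cursors c1@7 c2@7, authorship ...1212.
After op 5 (delete): buffer="gqvffg" (len 6), cursors c1@5 c2@5, authorship ...12.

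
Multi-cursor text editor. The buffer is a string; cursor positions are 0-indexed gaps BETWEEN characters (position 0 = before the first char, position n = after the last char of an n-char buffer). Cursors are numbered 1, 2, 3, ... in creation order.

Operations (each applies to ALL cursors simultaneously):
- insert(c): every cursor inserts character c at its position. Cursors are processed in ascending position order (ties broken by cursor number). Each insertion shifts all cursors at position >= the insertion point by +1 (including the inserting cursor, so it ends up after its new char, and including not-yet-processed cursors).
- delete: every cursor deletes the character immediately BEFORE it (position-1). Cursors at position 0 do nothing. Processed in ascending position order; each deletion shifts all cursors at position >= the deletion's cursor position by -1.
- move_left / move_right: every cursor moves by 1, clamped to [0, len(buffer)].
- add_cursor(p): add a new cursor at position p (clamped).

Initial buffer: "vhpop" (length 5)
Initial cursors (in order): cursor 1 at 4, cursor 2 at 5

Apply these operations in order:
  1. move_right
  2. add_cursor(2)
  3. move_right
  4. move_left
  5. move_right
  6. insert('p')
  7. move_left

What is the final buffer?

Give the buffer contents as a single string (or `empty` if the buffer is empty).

Answer: vhppoppp

Derivation:
After op 1 (move_right): buffer="vhpop" (len 5), cursors c1@5 c2@5, authorship .....
After op 2 (add_cursor(2)): buffer="vhpop" (len 5), cursors c3@2 c1@5 c2@5, authorship .....
After op 3 (move_right): buffer="vhpop" (len 5), cursors c3@3 c1@5 c2@5, authorship .....
After op 4 (move_left): buffer="vhpop" (len 5), cursors c3@2 c1@4 c2@4, authorship .....
After op 5 (move_right): buffer="vhpop" (len 5), cursors c3@3 c1@5 c2@5, authorship .....
After op 6 (insert('p')): buffer="vhppoppp" (len 8), cursors c3@4 c1@8 c2@8, authorship ...3..12
After op 7 (move_left): buffer="vhppoppp" (len 8), cursors c3@3 c1@7 c2@7, authorship ...3..12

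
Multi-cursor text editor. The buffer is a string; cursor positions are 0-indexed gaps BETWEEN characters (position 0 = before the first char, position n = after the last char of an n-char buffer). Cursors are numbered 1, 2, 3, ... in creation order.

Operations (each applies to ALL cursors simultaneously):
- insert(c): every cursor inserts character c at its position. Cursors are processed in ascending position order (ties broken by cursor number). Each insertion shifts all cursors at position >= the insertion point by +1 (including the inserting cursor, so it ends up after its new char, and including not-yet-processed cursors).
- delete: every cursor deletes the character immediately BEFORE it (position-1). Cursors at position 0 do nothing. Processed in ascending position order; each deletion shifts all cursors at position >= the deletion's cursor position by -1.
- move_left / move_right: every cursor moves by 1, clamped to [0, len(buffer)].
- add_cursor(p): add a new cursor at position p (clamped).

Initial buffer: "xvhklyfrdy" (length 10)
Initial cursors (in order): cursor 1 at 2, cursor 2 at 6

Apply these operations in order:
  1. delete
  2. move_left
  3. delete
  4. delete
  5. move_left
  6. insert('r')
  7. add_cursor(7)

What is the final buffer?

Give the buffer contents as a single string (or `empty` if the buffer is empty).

After op 1 (delete): buffer="xhklfrdy" (len 8), cursors c1@1 c2@4, authorship ........
After op 2 (move_left): buffer="xhklfrdy" (len 8), cursors c1@0 c2@3, authorship ........
After op 3 (delete): buffer="xhlfrdy" (len 7), cursors c1@0 c2@2, authorship .......
After op 4 (delete): buffer="xlfrdy" (len 6), cursors c1@0 c2@1, authorship ......
After op 5 (move_left): buffer="xlfrdy" (len 6), cursors c1@0 c2@0, authorship ......
After op 6 (insert('r')): buffer="rrxlfrdy" (len 8), cursors c1@2 c2@2, authorship 12......
After op 7 (add_cursor(7)): buffer="rrxlfrdy" (len 8), cursors c1@2 c2@2 c3@7, authorship 12......

Answer: rrxlfrdy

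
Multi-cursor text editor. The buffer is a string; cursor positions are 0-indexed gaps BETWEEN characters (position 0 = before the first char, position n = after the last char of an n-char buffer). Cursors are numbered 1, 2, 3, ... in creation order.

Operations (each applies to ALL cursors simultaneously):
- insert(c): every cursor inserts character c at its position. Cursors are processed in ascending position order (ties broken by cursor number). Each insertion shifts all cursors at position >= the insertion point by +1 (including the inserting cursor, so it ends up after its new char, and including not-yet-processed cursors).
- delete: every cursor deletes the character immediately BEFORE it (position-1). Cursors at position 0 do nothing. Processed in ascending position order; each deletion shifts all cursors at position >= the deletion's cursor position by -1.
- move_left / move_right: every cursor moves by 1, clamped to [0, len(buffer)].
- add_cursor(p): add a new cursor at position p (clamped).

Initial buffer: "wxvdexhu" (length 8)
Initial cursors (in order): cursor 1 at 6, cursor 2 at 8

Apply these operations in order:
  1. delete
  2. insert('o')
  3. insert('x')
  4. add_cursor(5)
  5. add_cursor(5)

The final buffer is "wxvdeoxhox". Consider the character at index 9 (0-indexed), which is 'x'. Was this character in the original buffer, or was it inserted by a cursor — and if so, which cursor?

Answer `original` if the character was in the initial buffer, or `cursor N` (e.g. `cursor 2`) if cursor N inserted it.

After op 1 (delete): buffer="wxvdeh" (len 6), cursors c1@5 c2@6, authorship ......
After op 2 (insert('o')): buffer="wxvdeoho" (len 8), cursors c1@6 c2@8, authorship .....1.2
After op 3 (insert('x')): buffer="wxvdeoxhox" (len 10), cursors c1@7 c2@10, authorship .....11.22
After op 4 (add_cursor(5)): buffer="wxvdeoxhox" (len 10), cursors c3@5 c1@7 c2@10, authorship .....11.22
After op 5 (add_cursor(5)): buffer="wxvdeoxhox" (len 10), cursors c3@5 c4@5 c1@7 c2@10, authorship .....11.22
Authorship (.=original, N=cursor N): . . . . . 1 1 . 2 2
Index 9: author = 2

Answer: cursor 2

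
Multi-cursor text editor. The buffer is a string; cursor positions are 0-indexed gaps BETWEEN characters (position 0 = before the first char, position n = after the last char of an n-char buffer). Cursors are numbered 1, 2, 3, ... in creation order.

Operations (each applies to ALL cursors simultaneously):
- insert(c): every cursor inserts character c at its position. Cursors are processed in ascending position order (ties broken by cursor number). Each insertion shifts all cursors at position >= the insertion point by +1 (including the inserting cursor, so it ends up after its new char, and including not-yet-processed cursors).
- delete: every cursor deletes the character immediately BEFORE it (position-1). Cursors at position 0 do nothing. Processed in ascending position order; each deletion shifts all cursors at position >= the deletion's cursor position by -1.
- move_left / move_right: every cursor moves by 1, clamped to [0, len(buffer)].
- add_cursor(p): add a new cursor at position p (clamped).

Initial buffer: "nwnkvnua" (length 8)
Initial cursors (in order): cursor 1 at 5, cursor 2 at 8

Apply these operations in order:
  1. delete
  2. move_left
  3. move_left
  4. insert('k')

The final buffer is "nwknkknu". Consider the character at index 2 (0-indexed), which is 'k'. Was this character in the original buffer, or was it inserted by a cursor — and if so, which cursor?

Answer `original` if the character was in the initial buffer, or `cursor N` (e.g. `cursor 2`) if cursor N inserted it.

Answer: cursor 1

Derivation:
After op 1 (delete): buffer="nwnknu" (len 6), cursors c1@4 c2@6, authorship ......
After op 2 (move_left): buffer="nwnknu" (len 6), cursors c1@3 c2@5, authorship ......
After op 3 (move_left): buffer="nwnknu" (len 6), cursors c1@2 c2@4, authorship ......
After op 4 (insert('k')): buffer="nwknkknu" (len 8), cursors c1@3 c2@6, authorship ..1..2..
Authorship (.=original, N=cursor N): . . 1 . . 2 . .
Index 2: author = 1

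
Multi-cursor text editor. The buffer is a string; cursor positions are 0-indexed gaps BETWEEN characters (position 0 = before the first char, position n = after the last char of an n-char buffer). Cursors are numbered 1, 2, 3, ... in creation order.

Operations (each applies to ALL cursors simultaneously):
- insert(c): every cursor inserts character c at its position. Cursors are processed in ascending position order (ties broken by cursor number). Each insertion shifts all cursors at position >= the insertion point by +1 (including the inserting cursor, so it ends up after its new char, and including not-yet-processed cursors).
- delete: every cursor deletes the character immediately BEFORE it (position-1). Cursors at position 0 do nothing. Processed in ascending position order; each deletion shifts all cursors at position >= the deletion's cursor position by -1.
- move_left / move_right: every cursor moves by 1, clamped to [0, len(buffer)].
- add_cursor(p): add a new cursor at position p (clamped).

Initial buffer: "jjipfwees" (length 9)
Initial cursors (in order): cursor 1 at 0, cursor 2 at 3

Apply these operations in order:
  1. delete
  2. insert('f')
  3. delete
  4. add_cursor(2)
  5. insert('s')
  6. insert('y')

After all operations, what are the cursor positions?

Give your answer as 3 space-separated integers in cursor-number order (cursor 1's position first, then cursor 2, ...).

Answer: 2 8 8

Derivation:
After op 1 (delete): buffer="jjpfwees" (len 8), cursors c1@0 c2@2, authorship ........
After op 2 (insert('f')): buffer="fjjfpfwees" (len 10), cursors c1@1 c2@4, authorship 1..2......
After op 3 (delete): buffer="jjpfwees" (len 8), cursors c1@0 c2@2, authorship ........
After op 4 (add_cursor(2)): buffer="jjpfwees" (len 8), cursors c1@0 c2@2 c3@2, authorship ........
After op 5 (insert('s')): buffer="sjjsspfwees" (len 11), cursors c1@1 c2@5 c3@5, authorship 1..23......
After op 6 (insert('y')): buffer="syjjssyypfwees" (len 14), cursors c1@2 c2@8 c3@8, authorship 11..2323......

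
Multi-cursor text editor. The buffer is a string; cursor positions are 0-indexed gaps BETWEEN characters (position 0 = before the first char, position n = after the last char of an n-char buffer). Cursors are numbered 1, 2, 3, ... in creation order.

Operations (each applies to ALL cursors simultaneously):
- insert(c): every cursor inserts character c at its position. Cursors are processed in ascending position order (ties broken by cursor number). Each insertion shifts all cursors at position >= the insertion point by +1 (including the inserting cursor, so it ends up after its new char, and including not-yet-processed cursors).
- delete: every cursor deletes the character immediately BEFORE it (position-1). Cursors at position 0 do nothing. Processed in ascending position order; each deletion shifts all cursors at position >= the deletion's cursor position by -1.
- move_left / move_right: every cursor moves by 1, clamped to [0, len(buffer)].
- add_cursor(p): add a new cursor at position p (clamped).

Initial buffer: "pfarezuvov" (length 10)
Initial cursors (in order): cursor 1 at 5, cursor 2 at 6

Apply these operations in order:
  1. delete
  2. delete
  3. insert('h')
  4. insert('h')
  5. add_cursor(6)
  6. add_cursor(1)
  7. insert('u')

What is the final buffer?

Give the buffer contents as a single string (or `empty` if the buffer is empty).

Answer: pufhhhhuuuuvov

Derivation:
After op 1 (delete): buffer="pfaruvov" (len 8), cursors c1@4 c2@4, authorship ........
After op 2 (delete): buffer="pfuvov" (len 6), cursors c1@2 c2@2, authorship ......
After op 3 (insert('h')): buffer="pfhhuvov" (len 8), cursors c1@4 c2@4, authorship ..12....
After op 4 (insert('h')): buffer="pfhhhhuvov" (len 10), cursors c1@6 c2@6, authorship ..1212....
After op 5 (add_cursor(6)): buffer="pfhhhhuvov" (len 10), cursors c1@6 c2@6 c3@6, authorship ..1212....
After op 6 (add_cursor(1)): buffer="pfhhhhuvov" (len 10), cursors c4@1 c1@6 c2@6 c3@6, authorship ..1212....
After op 7 (insert('u')): buffer="pufhhhhuuuuvov" (len 14), cursors c4@2 c1@10 c2@10 c3@10, authorship .4.1212123....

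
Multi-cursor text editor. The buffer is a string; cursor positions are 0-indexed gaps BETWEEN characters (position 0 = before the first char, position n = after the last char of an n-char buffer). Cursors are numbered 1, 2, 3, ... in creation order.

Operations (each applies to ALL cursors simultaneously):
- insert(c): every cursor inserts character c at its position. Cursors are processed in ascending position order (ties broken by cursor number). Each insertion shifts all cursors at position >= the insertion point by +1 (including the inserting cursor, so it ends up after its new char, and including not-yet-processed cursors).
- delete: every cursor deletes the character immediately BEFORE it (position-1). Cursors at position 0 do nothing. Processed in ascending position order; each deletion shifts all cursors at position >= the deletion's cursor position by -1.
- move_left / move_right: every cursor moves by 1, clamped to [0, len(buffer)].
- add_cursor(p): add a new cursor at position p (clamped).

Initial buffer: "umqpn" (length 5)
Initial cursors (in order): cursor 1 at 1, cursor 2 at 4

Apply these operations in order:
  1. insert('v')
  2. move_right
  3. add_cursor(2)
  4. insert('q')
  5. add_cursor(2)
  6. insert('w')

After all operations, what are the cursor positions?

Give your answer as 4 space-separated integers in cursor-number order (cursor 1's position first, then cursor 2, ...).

After op 1 (insert('v')): buffer="uvmqpvn" (len 7), cursors c1@2 c2@6, authorship .1...2.
After op 2 (move_right): buffer="uvmqpvn" (len 7), cursors c1@3 c2@7, authorship .1...2.
After op 3 (add_cursor(2)): buffer="uvmqpvn" (len 7), cursors c3@2 c1@3 c2@7, authorship .1...2.
After op 4 (insert('q')): buffer="uvqmqqpvnq" (len 10), cursors c3@3 c1@5 c2@10, authorship .13.1..2.2
After op 5 (add_cursor(2)): buffer="uvqmqqpvnq" (len 10), cursors c4@2 c3@3 c1@5 c2@10, authorship .13.1..2.2
After op 6 (insert('w')): buffer="uvwqwmqwqpvnqw" (len 14), cursors c4@3 c3@5 c1@8 c2@14, authorship .1433.11..2.22

Answer: 8 14 5 3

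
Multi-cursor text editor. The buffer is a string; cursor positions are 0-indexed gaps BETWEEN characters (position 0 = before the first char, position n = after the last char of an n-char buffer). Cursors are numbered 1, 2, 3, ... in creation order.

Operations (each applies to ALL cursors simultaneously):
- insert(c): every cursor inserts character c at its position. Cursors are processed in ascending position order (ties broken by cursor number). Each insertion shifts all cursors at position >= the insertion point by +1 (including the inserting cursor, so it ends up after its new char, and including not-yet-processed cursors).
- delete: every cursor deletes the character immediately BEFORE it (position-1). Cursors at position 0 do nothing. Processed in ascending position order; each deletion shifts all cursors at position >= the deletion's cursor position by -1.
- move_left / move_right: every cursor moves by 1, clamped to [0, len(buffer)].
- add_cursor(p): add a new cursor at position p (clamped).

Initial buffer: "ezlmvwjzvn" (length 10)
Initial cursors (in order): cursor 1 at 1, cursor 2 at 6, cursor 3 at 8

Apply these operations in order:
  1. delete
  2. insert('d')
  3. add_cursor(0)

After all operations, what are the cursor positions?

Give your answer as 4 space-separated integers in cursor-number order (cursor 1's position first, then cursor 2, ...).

Answer: 1 6 8 0

Derivation:
After op 1 (delete): buffer="zlmvjvn" (len 7), cursors c1@0 c2@4 c3@5, authorship .......
After op 2 (insert('d')): buffer="dzlmvdjdvn" (len 10), cursors c1@1 c2@6 c3@8, authorship 1....2.3..
After op 3 (add_cursor(0)): buffer="dzlmvdjdvn" (len 10), cursors c4@0 c1@1 c2@6 c3@8, authorship 1....2.3..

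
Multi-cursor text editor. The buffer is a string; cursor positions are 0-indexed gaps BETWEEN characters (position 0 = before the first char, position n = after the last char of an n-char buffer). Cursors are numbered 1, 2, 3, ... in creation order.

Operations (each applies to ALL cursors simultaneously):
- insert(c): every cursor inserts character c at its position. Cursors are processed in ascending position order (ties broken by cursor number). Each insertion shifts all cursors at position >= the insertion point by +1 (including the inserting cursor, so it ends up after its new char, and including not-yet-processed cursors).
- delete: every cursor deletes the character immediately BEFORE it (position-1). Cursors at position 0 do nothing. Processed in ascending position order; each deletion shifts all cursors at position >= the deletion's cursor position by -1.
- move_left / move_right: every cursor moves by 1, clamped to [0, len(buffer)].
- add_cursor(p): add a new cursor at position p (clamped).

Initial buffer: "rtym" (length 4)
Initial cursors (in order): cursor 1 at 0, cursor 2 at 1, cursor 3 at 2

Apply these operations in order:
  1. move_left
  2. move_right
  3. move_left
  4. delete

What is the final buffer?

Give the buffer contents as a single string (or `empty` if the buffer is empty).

Answer: tym

Derivation:
After op 1 (move_left): buffer="rtym" (len 4), cursors c1@0 c2@0 c3@1, authorship ....
After op 2 (move_right): buffer="rtym" (len 4), cursors c1@1 c2@1 c3@2, authorship ....
After op 3 (move_left): buffer="rtym" (len 4), cursors c1@0 c2@0 c3@1, authorship ....
After op 4 (delete): buffer="tym" (len 3), cursors c1@0 c2@0 c3@0, authorship ...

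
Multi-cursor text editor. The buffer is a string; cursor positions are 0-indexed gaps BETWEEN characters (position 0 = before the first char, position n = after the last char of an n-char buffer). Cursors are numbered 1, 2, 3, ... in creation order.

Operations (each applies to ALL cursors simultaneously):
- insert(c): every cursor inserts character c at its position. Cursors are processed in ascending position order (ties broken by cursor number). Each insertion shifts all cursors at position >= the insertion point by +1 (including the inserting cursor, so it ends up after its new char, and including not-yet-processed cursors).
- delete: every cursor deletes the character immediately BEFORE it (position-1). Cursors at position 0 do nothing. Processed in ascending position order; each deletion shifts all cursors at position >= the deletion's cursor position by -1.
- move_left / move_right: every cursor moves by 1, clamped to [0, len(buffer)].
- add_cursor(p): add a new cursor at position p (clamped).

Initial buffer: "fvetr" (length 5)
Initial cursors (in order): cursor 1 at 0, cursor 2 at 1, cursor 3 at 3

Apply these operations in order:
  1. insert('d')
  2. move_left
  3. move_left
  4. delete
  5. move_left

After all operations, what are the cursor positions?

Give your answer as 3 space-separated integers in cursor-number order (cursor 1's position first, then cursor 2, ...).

After op 1 (insert('d')): buffer="dfdvedtr" (len 8), cursors c1@1 c2@3 c3@6, authorship 1.2..3..
After op 2 (move_left): buffer="dfdvedtr" (len 8), cursors c1@0 c2@2 c3@5, authorship 1.2..3..
After op 3 (move_left): buffer="dfdvedtr" (len 8), cursors c1@0 c2@1 c3@4, authorship 1.2..3..
After op 4 (delete): buffer="fdedtr" (len 6), cursors c1@0 c2@0 c3@2, authorship .2.3..
After op 5 (move_left): buffer="fdedtr" (len 6), cursors c1@0 c2@0 c3@1, authorship .2.3..

Answer: 0 0 1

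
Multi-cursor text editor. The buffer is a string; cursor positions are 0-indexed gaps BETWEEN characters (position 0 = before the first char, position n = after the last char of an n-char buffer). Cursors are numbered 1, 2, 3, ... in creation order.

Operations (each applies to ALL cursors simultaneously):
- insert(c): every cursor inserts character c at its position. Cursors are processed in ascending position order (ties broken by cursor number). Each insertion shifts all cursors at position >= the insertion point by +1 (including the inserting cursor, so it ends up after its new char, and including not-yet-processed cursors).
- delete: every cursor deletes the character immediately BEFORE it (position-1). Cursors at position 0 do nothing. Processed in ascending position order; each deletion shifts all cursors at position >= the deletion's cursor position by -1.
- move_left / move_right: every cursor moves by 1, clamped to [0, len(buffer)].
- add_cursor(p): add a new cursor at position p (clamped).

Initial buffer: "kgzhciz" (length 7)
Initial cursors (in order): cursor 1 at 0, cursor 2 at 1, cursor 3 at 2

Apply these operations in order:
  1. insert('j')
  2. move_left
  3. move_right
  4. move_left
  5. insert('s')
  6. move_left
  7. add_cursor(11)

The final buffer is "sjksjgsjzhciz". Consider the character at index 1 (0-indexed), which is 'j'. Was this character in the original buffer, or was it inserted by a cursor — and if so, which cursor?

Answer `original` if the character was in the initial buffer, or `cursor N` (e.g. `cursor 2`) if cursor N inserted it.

After op 1 (insert('j')): buffer="jkjgjzhciz" (len 10), cursors c1@1 c2@3 c3@5, authorship 1.2.3.....
After op 2 (move_left): buffer="jkjgjzhciz" (len 10), cursors c1@0 c2@2 c3@4, authorship 1.2.3.....
After op 3 (move_right): buffer="jkjgjzhciz" (len 10), cursors c1@1 c2@3 c3@5, authorship 1.2.3.....
After op 4 (move_left): buffer="jkjgjzhciz" (len 10), cursors c1@0 c2@2 c3@4, authorship 1.2.3.....
After op 5 (insert('s')): buffer="sjksjgsjzhciz" (len 13), cursors c1@1 c2@4 c3@7, authorship 11.22.33.....
After op 6 (move_left): buffer="sjksjgsjzhciz" (len 13), cursors c1@0 c2@3 c3@6, authorship 11.22.33.....
After op 7 (add_cursor(11)): buffer="sjksjgsjzhciz" (len 13), cursors c1@0 c2@3 c3@6 c4@11, authorship 11.22.33.....
Authorship (.=original, N=cursor N): 1 1 . 2 2 . 3 3 . . . . .
Index 1: author = 1

Answer: cursor 1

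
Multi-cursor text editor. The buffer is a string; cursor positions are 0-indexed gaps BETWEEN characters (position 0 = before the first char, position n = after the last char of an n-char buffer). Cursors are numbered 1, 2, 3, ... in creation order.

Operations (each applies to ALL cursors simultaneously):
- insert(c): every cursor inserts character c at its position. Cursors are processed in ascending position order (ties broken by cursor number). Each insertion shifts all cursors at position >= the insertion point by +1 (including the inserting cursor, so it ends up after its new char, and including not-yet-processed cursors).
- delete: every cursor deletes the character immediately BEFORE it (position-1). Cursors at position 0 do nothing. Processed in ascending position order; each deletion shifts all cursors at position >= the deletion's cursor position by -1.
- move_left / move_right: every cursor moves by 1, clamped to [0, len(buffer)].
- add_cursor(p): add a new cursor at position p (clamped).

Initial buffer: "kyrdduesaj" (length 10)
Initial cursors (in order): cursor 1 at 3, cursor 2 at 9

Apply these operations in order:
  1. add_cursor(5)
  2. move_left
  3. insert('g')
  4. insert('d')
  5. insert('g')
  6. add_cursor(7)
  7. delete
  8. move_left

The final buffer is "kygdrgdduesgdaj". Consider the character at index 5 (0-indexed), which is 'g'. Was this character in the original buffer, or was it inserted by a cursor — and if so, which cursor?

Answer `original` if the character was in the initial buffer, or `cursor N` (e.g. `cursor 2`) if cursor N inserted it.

Answer: cursor 3

Derivation:
After op 1 (add_cursor(5)): buffer="kyrdduesaj" (len 10), cursors c1@3 c3@5 c2@9, authorship ..........
After op 2 (move_left): buffer="kyrdduesaj" (len 10), cursors c1@2 c3@4 c2@8, authorship ..........
After op 3 (insert('g')): buffer="kygrdgduesgaj" (len 13), cursors c1@3 c3@6 c2@11, authorship ..1..3....2..
After op 4 (insert('d')): buffer="kygdrdgdduesgdaj" (len 16), cursors c1@4 c3@8 c2@14, authorship ..11..33....22..
After op 5 (insert('g')): buffer="kygdgrdgdgduesgdgaj" (len 19), cursors c1@5 c3@10 c2@17, authorship ..111..333....222..
After op 6 (add_cursor(7)): buffer="kygdgrdgdgduesgdgaj" (len 19), cursors c1@5 c4@7 c3@10 c2@17, authorship ..111..333....222..
After op 7 (delete): buffer="kygdrgdduesgdaj" (len 15), cursors c1@4 c4@5 c3@7 c2@13, authorship ..11.33....22..
After op 8 (move_left): buffer="kygdrgdduesgdaj" (len 15), cursors c1@3 c4@4 c3@6 c2@12, authorship ..11.33....22..
Authorship (.=original, N=cursor N): . . 1 1 . 3 3 . . . . 2 2 . .
Index 5: author = 3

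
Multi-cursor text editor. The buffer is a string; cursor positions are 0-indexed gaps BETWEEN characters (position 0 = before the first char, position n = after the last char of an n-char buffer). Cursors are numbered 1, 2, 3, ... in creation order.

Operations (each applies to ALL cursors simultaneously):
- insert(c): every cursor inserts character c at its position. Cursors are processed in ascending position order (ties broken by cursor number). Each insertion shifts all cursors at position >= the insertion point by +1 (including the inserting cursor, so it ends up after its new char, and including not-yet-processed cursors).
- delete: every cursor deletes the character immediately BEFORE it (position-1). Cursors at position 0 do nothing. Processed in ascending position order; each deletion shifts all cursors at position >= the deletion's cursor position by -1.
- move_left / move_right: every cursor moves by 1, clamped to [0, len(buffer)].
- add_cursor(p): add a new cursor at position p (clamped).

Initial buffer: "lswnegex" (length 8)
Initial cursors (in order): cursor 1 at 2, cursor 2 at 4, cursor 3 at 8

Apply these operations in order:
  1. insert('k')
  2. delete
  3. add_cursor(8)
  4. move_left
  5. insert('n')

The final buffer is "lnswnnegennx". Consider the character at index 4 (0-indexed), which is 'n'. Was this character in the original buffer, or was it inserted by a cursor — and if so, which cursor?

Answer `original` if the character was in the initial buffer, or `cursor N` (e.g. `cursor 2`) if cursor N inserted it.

Answer: cursor 2

Derivation:
After op 1 (insert('k')): buffer="lskwnkegexk" (len 11), cursors c1@3 c2@6 c3@11, authorship ..1..2....3
After op 2 (delete): buffer="lswnegex" (len 8), cursors c1@2 c2@4 c3@8, authorship ........
After op 3 (add_cursor(8)): buffer="lswnegex" (len 8), cursors c1@2 c2@4 c3@8 c4@8, authorship ........
After op 4 (move_left): buffer="lswnegex" (len 8), cursors c1@1 c2@3 c3@7 c4@7, authorship ........
After op 5 (insert('n')): buffer="lnswnnegennx" (len 12), cursors c1@2 c2@5 c3@11 c4@11, authorship .1..2....34.
Authorship (.=original, N=cursor N): . 1 . . 2 . . . . 3 4 .
Index 4: author = 2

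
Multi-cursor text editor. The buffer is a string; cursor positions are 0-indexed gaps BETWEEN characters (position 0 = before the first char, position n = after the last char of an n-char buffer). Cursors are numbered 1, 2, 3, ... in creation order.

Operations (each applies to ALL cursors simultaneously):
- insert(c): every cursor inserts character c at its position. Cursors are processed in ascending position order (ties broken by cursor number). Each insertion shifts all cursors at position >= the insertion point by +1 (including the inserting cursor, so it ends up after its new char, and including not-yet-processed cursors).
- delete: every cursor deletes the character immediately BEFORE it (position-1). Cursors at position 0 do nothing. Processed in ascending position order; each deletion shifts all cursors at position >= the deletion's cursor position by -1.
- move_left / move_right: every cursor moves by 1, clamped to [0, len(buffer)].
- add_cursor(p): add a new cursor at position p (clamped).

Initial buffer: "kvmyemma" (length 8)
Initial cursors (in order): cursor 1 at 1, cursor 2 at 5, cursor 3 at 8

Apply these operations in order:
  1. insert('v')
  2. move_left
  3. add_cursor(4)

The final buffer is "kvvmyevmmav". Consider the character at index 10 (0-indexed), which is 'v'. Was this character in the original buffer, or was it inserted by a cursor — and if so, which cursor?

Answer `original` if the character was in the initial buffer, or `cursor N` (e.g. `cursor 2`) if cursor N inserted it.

After op 1 (insert('v')): buffer="kvvmyevmmav" (len 11), cursors c1@2 c2@7 c3@11, authorship .1....2...3
After op 2 (move_left): buffer="kvvmyevmmav" (len 11), cursors c1@1 c2@6 c3@10, authorship .1....2...3
After op 3 (add_cursor(4)): buffer="kvvmyevmmav" (len 11), cursors c1@1 c4@4 c2@6 c3@10, authorship .1....2...3
Authorship (.=original, N=cursor N): . 1 . . . . 2 . . . 3
Index 10: author = 3

Answer: cursor 3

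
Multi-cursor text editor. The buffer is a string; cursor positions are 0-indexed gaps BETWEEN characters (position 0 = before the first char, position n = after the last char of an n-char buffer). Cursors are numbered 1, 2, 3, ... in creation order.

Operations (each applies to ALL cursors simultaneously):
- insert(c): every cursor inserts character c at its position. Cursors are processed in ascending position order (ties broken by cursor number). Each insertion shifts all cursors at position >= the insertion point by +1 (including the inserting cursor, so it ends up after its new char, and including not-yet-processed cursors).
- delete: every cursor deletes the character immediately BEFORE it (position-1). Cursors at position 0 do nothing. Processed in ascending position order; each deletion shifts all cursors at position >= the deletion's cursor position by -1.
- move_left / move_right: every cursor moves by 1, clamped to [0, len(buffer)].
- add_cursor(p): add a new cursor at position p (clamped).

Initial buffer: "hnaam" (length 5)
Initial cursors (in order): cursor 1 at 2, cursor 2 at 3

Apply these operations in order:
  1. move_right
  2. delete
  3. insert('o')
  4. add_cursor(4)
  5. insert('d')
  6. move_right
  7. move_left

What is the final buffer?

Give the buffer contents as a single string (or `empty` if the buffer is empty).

Answer: hnoodddm

Derivation:
After op 1 (move_right): buffer="hnaam" (len 5), cursors c1@3 c2@4, authorship .....
After op 2 (delete): buffer="hnm" (len 3), cursors c1@2 c2@2, authorship ...
After op 3 (insert('o')): buffer="hnoom" (len 5), cursors c1@4 c2@4, authorship ..12.
After op 4 (add_cursor(4)): buffer="hnoom" (len 5), cursors c1@4 c2@4 c3@4, authorship ..12.
After op 5 (insert('d')): buffer="hnoodddm" (len 8), cursors c1@7 c2@7 c3@7, authorship ..12123.
After op 6 (move_right): buffer="hnoodddm" (len 8), cursors c1@8 c2@8 c3@8, authorship ..12123.
After op 7 (move_left): buffer="hnoodddm" (len 8), cursors c1@7 c2@7 c3@7, authorship ..12123.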